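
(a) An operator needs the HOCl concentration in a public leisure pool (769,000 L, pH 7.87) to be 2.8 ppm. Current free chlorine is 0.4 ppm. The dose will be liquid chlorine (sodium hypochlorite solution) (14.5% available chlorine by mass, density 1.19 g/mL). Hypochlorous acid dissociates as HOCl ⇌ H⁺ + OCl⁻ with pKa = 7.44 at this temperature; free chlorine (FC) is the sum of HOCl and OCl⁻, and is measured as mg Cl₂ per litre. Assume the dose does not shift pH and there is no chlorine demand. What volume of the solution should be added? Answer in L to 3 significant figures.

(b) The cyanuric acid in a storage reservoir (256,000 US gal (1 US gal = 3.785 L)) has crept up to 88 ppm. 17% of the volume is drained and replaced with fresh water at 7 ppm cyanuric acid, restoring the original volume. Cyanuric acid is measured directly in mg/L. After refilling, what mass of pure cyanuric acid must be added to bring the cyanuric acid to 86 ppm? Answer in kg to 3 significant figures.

(a) [OCl⁻]/[HOCl] = 10^(pH − pKa) = 10^(7.87 − 7.44) = 2.692; fraction as HOCl = 1/(1 + 2.692) = 0.2709.
(a) Free chlorine required for 2.8 ppm HOCl: 2.8 / 0.2709 = 10.34 ppm.
(a) FC to add: 10.34 − 0.4 = 9.936 mg/L as Cl₂.
(a) Cl₂ equivalent: 9.936 mg/L × 769,000 L = 7641 g.
(a) Product at 14.5% available Cl: 7641 / 0.145 = 52,700 g.
(a) Volume: 52,700 g ÷ 1.19 g/mL = 44,280 mL.

(b) Volume: 256,000 US gal × 3.785 L/gal = 968,960 L.
(b) After draining 17% and refilling: 88 × 0.83 + 7 × 0.17 = 74.23 ppm.
(b) Deficit to target: 86 − 74.23 = 11.77 mg/L.
(b) Mass: 11.77 mg/L × 968,960 L = 11,400 g cyanuric acid.

(a) 44.3 L; (b) 11.4 kg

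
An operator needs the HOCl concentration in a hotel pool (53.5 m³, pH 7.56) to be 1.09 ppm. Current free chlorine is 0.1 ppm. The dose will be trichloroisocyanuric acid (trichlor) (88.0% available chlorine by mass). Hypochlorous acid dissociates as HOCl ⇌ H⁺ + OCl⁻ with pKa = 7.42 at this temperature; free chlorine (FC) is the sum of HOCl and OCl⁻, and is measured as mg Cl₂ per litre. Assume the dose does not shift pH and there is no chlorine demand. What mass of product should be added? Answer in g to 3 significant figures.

Volume: 53.5 m³ = 53,500 L.
[OCl⁻]/[HOCl] = 10^(pH − pKa) = 10^(7.56 − 7.42) = 1.38; fraction as HOCl = 1/(1 + 1.38) = 0.4201.
Free chlorine required for 1.09 ppm HOCl: 1.09 / 0.4201 = 2.595 ppm.
FC to add: 2.595 − 0.1 = 2.495 mg/L as Cl₂.
Cl₂ equivalent: 2.495 mg/L × 53,500 L = 133.5 g.
Product at 88.0% available Cl: 133.5 / 0.88 = 151.7 g.

152 g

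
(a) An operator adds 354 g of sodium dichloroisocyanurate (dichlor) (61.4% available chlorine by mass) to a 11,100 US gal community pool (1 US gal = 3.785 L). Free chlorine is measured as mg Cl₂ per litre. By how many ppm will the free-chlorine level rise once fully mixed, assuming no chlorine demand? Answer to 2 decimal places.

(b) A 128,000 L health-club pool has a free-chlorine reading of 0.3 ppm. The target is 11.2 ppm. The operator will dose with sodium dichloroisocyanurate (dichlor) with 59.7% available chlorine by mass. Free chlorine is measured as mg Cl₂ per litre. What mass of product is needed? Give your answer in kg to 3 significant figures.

(a) Volume: 11,100 US gal × 3.785 L/gal = 42,014 L.
(a) Available chlorine delivered: 354 g × 0.614 = 217.4 g as Cl₂.
(a) Concentration rise: 217.4 g / 42,014 L = 5.173 mg/L = 5.17 ppm.

(b) Chlorine deficit: 11.2 − 0.3 = 10.9 ppm = 10.9 mg/L as Cl₂.
(b) Cl₂ equivalent needed: 10.9 mg/L × 128,000 L = 1,395,000 mg = 1395 g.
(b) Product at 59.7% available chlorine: 1395 / 0.597 = 2337 g.

(a) 5.17 ppm; (b) 2.34 kg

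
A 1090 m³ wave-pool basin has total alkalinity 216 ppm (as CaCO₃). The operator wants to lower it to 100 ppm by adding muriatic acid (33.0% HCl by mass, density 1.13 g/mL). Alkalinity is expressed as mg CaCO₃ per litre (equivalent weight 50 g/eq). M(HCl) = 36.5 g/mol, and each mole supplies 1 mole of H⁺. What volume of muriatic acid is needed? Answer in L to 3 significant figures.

Volume: 1090 m³ = 1,090,000 L.
Alkalinity to neutralize: (216 − 100) = 116 mg/L as CaCO₃ × 1,090,000 L = 126,400 g as CaCO₃.
Equivalents of H⁺ required: 126,400 ÷ 50 g/eq = 2529 eq = 2529 mol HCl.
Mass of HCl: 2529 × 36.5 = 92,300 g.
Mass of 33.0% solution: 92,300 / 0.33 = 279,700 g.
Volume: 279,700 g ÷ 1.13 g/mL = 247,500 mL.

248 L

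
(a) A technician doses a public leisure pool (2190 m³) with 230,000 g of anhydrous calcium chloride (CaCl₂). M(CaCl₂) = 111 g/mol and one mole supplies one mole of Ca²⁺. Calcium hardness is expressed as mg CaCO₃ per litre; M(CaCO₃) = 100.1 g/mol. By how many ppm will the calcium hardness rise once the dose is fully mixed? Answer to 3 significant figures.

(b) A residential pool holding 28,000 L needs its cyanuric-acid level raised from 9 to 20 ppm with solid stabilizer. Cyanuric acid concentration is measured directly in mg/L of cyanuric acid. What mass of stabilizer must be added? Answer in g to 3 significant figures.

(a) Volume: 2190 m³ = 2,190,000 L.
(a) Moles of Ca²⁺: 230,000 g ÷ 111 g/mol = 2072 mol.
(a) As CaCO₃: 2072 mol × 100.1 g/mol = 207,400 g.
(a) Rise: 207,400 g / 2,190,000 L × 1000 = 94.71 mg/L.

(b) CYA to add: (20 − 9) = 11 mg/L × 28,000 L = 308 g cyanuric acid.

(a) 94.7 ppm; (b) 308 g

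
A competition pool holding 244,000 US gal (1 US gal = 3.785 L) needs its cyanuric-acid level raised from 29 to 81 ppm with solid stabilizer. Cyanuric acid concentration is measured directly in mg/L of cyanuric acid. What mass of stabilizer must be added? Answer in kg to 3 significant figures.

Volume: 244,000 US gal × 3.785 L/gal = 923,540 L.
CYA to add: (81 − 29) = 52 mg/L × 923,540 L = 48,020 g cyanuric acid.

48.0 kg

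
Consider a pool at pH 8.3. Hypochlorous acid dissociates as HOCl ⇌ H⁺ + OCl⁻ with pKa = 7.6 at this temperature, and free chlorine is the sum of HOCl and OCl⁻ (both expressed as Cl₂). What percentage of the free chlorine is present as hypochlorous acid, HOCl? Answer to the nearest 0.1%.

[OCl⁻]/[HOCl] = 10^(pH − pKa) = 10^(8.3 − 7.6) = 10^0.70 = 5.012.
Fraction as HOCl = 1 / (1 + 5.012) = 0.1663.

16.6%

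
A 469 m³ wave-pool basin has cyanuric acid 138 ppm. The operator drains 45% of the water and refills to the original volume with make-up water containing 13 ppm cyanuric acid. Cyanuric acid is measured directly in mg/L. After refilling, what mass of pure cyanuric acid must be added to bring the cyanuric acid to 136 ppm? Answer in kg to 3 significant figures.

25.4 kg

Volume: 469 m³ = 469,000 L.
After draining 45% and refilling: 138 × 0.55 + 13 × 0.45 = 81.75 ppm.
Deficit to target: 136 − 81.75 = 54.25 mg/L.
Mass: 54.25 mg/L × 469,000 L = 25,440 g cyanuric acid.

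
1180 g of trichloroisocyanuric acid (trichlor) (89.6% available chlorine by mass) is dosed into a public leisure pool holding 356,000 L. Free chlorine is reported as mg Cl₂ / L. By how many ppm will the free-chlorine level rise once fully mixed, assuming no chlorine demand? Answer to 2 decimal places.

2.97 ppm

Available chlorine delivered: 1180 g × 0.896 = 1057 g as Cl₂.
Concentration rise: 1057 g / 356,000 L = 2.97 mg/L = 2.97 ppm.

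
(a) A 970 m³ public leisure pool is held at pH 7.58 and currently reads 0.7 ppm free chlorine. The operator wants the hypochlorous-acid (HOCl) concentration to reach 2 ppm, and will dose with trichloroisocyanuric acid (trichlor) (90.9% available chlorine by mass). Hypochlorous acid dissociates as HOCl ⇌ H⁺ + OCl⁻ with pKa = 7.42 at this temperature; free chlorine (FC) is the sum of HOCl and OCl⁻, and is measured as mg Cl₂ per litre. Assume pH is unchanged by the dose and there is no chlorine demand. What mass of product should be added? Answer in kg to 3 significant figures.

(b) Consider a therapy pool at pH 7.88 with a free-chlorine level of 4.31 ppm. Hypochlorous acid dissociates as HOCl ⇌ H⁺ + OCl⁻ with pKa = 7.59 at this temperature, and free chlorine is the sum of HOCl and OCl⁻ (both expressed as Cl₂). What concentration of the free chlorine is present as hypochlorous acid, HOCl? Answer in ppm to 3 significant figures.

(a) Volume: 970 m³ = 970,000 L.
(a) [OCl⁻]/[HOCl] = 10^(pH − pKa) = 10^(7.58 − 7.42) = 1.445; fraction as HOCl = 1/(1 + 1.445) = 0.4089.
(a) Free chlorine required for 2 ppm HOCl: 2 / 0.4089 = 4.891 ppm.
(a) FC to add: 4.891 − 0.7 = 4.191 mg/L as Cl₂.
(a) Cl₂ equivalent: 4.191 mg/L × 970,000 L = 4065 g.
(a) Product at 90.9% available Cl: 4065 / 0.909 = 4472 g.

(b) [OCl⁻]/[HOCl] = 10^(pH − pKa) = 10^(7.88 − 7.59) = 10^0.29 = 1.95.
(b) Fraction as HOCl = 1 / (1 + 1.95) = 0.339.
(b) HOCl = 0.339 × 4.31 ppm = 1.461 ppm.

(a) 4.47 kg; (b) 1.46 ppm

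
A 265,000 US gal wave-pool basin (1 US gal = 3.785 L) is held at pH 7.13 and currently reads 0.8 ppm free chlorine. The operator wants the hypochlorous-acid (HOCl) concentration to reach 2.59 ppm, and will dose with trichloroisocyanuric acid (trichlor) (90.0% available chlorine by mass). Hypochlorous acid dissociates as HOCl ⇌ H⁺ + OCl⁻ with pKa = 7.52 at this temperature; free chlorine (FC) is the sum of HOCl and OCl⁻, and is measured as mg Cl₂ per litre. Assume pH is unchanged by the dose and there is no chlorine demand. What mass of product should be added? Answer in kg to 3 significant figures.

Volume: 265,000 US gal × 3.785 L/gal = 1,003,025 L.
[OCl⁻]/[HOCl] = 10^(pH − pKa) = 10^(7.13 − 7.52) = 0.4074; fraction as HOCl = 1/(1 + 0.4074) = 0.7105.
Free chlorine required for 2.59 ppm HOCl: 2.59 / 0.7105 = 3.645 ppm.
FC to add: 3.645 − 0.8 = 2.845 mg/L as Cl₂.
Cl₂ equivalent: 2.845 mg/L × 1,003,025 L = 2854 g.
Product at 90.0% available Cl: 2854 / 0.9 = 3171 g.

3.17 kg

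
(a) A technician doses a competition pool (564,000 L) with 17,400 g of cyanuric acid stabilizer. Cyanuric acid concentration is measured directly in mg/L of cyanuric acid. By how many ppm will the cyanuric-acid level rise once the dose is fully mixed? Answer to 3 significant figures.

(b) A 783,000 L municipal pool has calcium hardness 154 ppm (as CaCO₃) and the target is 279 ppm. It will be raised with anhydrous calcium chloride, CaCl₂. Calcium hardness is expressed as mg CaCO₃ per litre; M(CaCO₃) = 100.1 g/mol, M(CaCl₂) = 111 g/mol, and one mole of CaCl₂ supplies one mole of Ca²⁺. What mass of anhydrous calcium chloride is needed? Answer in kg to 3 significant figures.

(a) 30.9 ppm; (b) 109 kg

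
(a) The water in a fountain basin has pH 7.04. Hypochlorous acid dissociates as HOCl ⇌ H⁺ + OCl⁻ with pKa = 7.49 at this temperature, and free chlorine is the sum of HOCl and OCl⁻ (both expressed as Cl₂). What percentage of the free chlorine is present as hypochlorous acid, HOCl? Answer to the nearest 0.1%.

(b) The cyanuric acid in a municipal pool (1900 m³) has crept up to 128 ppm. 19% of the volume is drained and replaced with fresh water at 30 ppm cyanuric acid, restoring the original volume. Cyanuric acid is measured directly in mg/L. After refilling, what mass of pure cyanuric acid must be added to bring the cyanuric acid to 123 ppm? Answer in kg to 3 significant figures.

(a) 73.8%; (b) 25.9 kg

(a) [OCl⁻]/[HOCl] = 10^(pH − pKa) = 10^(7.04 − 7.49) = 10^-0.45 = 0.3548.
(a) Fraction as HOCl = 1 / (1 + 0.3548) = 0.7381.

(b) Volume: 1900 m³ = 1,900,000 L.
(b) After draining 19% and refilling: 128 × 0.81 + 30 × 0.19 = 109.38 ppm.
(b) Deficit to target: 123 − 109.38 = 13.62 mg/L.
(b) Mass: 13.62 mg/L × 1,900,000 L = 25,880 g cyanuric acid.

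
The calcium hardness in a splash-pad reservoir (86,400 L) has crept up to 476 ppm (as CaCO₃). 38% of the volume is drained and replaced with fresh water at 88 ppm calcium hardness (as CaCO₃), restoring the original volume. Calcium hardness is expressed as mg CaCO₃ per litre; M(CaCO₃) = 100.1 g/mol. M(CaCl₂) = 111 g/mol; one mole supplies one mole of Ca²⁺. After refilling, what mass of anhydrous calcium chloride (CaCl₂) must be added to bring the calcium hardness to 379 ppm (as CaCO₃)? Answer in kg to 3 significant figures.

After draining 38% and refilling: 476 × 0.62 + 88 × 0.38 = 328.56 ppm.
Deficit to target: 379 − 328.56 = 50.44 mg/L.
As CaCO₃: 50.44 mg/L × 86,400 L = 4358 g; ÷ 100.1 = 43.54 mol Ca²⁺.
Mass: 43.54 × 111 = 4833 g.

4.83 kg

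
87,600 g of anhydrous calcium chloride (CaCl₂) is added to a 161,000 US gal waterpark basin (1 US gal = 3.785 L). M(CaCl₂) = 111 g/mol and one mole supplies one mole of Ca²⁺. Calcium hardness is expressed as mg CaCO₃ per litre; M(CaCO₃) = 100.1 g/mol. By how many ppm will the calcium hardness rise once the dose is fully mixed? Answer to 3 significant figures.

Volume: 161,000 US gal × 3.785 L/gal = 609,385 L.
Moles of Ca²⁺: 87,600 g ÷ 111 g/mol = 789.2 mol.
As CaCO₃: 789.2 mol × 100.1 g/mol = 79,000 g.
Rise: 79,000 g / 609,385 L × 1000 = 129.6 mg/L.

130 ppm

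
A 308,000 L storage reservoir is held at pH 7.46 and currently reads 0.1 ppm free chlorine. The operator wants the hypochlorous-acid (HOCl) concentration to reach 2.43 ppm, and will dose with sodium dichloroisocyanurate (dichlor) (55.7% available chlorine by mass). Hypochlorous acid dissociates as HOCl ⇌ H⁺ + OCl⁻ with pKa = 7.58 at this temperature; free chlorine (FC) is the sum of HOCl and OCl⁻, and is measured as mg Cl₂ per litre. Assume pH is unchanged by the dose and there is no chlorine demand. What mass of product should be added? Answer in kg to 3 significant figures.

2.31 kg

[OCl⁻]/[HOCl] = 10^(pH − pKa) = 10^(7.46 − 7.58) = 0.7586; fraction as HOCl = 1/(1 + 0.7586) = 0.5686.
Free chlorine required for 2.43 ppm HOCl: 2.43 / 0.5686 = 4.273 ppm.
FC to add: 4.273 − 0.1 = 4.173 mg/L as Cl₂.
Cl₂ equivalent: 4.173 mg/L × 308,000 L = 1285 g.
Product at 55.7% available Cl: 1285 / 0.557 = 2308 g.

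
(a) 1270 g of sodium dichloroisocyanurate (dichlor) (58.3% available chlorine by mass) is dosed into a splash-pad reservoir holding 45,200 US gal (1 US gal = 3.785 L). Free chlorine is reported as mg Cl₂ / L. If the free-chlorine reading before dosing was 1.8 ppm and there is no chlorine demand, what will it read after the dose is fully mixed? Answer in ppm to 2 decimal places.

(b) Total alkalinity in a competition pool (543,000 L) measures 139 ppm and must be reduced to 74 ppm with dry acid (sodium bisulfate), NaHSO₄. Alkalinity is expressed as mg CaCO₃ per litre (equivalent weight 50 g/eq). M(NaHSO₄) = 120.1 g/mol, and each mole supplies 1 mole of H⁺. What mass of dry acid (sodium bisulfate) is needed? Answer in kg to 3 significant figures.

(a) 6.13 ppm; (b) 84.8 kg

(a) Volume: 45,200 US gal × 3.785 L/gal = 171,082 L.
(a) Available chlorine delivered: 1270 g × 0.583 = 740.4 g as Cl₂.
(a) Concentration rise: 740.4 g / 171,082 L = 4.328 mg/L = 4.33 ppm.
(a) Final FC: 1.8 + 4.33 = 6.13 ppm.

(b) Alkalinity to neutralize: (139 − 74) = 65 mg/L as CaCO₃ × 543,000 L = 35,300 g as CaCO₃.
(b) Equivalents of H⁺ required: 35,300 ÷ 50 g/eq = 705.9 eq = 705.9 mol NaHSO₄.
(b) Mass of NaHSO₄: 705.9 × 120.1 = 84,780 g.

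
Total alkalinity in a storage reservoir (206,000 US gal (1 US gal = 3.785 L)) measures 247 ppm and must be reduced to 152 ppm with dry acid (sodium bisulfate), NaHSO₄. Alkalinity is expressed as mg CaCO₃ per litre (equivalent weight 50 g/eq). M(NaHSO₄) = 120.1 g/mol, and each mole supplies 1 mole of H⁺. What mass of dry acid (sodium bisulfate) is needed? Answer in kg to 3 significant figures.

Volume: 206,000 US gal × 3.785 L/gal = 779,710 L.
Alkalinity to neutralize: (247 − 152) = 95 mg/L as CaCO₃ × 779,710 L = 74,070 g as CaCO₃.
Equivalents of H⁺ required: 74,070 ÷ 50 g/eq = 1481 eq = 1481 mol NaHSO₄.
Mass of NaHSO₄: 1481 × 120.1 = 177,900 g.

178 kg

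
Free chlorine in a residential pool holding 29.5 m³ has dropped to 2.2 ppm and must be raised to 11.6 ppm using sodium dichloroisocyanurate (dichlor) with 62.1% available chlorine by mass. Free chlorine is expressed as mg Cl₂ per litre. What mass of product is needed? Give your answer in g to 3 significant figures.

447 g

Volume: 29.5 m³ = 29,500 L.
Chlorine deficit: 11.6 − 2.2 = 9.4 ppm = 9.4 mg/L as Cl₂.
Cl₂ equivalent needed: 9.4 mg/L × 29,500 L = 277,300 mg = 277.3 g.
Product at 62.1% available chlorine: 277.3 / 0.621 = 446.5 g.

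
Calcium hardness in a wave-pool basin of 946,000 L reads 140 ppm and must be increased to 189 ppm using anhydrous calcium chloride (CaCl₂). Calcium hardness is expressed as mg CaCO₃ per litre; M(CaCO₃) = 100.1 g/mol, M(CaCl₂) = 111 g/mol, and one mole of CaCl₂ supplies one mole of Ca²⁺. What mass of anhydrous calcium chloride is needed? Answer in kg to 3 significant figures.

Hardness to add: (189 − 140) = 49 mg/L as CaCO₃ × 946,000 L = 46,350 g as CaCO₃.
Moles of Ca²⁺ (1 mol Ca²⁺ ≡ 1 mol CaCO₃): 46,350 / 100.1 g/mol = 463.1 mol.
Mass of CaCl₂: 463.1 × 111 = 51,400 g.

51.4 kg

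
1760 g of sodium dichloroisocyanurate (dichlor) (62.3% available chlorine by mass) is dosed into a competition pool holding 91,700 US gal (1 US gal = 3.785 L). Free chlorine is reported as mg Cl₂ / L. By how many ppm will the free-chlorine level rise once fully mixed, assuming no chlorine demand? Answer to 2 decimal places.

3.16 ppm

Volume: 91,700 US gal × 3.785 L/gal = 347,084 L.
Available chlorine delivered: 1760 g × 0.623 = 1096 g as Cl₂.
Concentration rise: 1096 g / 347,084 L = 3.159 mg/L = 3.16 ppm.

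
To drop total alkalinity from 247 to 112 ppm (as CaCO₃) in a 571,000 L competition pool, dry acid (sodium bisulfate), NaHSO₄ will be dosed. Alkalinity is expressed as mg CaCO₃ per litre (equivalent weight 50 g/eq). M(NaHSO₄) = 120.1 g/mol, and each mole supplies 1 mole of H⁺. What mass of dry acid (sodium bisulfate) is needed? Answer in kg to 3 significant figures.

Alkalinity to neutralize: (247 − 112) = 135 mg/L as CaCO₃ × 571,000 L = 77,080 g as CaCO₃.
Equivalents of H⁺ required: 77,080 ÷ 50 g/eq = 1542 eq = 1542 mol NaHSO₄.
Mass of NaHSO₄: 1542 × 120.1 = 185,200 g.

185 kg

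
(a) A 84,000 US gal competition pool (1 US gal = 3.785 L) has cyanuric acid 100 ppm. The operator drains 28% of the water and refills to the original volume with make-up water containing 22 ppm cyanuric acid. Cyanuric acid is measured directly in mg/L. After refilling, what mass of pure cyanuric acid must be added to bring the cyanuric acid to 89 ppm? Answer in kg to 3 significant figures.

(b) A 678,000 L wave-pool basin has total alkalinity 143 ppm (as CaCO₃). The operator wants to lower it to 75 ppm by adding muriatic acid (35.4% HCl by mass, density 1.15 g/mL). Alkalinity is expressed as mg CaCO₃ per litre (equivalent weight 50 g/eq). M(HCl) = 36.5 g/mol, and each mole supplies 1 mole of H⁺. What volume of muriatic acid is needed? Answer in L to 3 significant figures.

(a) 3.45 kg; (b) 82.7 L

(a) Volume: 84,000 US gal × 3.785 L/gal = 317,940 L.
(a) After draining 28% and refilling: 100 × 0.72 + 22 × 0.28 = 78.16 ppm.
(a) Deficit to target: 89 − 78.16 = 10.84 mg/L.
(a) Mass: 10.84 mg/L × 317,940 L = 3446 g cyanuric acid.

(b) Alkalinity to neutralize: (143 − 75) = 68 mg/L as CaCO₃ × 678,000 L = 46,100 g as CaCO₃.
(b) Equivalents of H⁺ required: 46,100 ÷ 50 g/eq = 922.1 eq = 922.1 mol HCl.
(b) Mass of HCl: 922.1 × 36.5 = 33,660 g.
(b) Mass of 35.4% solution: 33,660 / 0.354 = 95,070 g.
(b) Volume: 95,070 g ÷ 1.15 g/mL = 82,670 mL.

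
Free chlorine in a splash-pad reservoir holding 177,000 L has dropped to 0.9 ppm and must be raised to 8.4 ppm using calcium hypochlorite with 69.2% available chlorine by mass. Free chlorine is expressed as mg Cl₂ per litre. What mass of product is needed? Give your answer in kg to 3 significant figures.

Chlorine deficit: 8.4 − 0.9 = 7.5 ppm = 7.5 mg/L as Cl₂.
Cl₂ equivalent needed: 7.5 mg/L × 177,000 L = 1,328,000 mg = 1328 g.
Product at 69.2% available chlorine: 1328 / 0.692 = 1918 g.

1.92 kg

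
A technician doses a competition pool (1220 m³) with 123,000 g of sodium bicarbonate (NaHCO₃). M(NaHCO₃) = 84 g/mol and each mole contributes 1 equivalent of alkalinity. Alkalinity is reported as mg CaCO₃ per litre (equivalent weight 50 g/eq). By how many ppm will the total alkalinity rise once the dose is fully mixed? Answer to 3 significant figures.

60.0 ppm

Volume: 1220 m³ = 1,220,000 L.
Moles of NaHCO₃: 123,000 g ÷ 84 g/mol = 1464 mol → 1464 eq of alkalinity.
As CaCO₃: 1464 eq × 50 g/eq = 73,210 g.
Rise: 73,210 g / 1,220,000 L × 1000 = 60.01 mg/L.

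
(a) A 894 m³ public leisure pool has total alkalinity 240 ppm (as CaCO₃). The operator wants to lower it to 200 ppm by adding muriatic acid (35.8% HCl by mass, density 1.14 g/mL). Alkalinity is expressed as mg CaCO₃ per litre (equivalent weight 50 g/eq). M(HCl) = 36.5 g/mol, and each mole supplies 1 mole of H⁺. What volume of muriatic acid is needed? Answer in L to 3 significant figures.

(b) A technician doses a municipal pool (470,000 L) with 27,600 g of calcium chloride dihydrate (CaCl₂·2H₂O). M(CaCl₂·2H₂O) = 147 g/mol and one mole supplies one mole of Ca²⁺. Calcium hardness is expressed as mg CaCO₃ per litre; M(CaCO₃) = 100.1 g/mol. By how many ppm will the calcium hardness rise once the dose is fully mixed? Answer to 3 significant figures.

(a) Volume: 894 m³ = 894,000 L.
(a) Alkalinity to neutralize: (240 − 200) = 40 mg/L as CaCO₃ × 894,000 L = 35,760 g as CaCO₃.
(a) Equivalents of H⁺ required: 35,760 ÷ 50 g/eq = 715.2 eq = 715.2 mol HCl.
(a) Mass of HCl: 715.2 × 36.5 = 26,100 g.
(a) Mass of 35.8% solution: 26,100 / 0.358 = 72,920 g.
(a) Volume: 72,920 g ÷ 1.14 g/mL = 63,960 mL.

(b) Moles of Ca²⁺: 27,600 g ÷ 147 g/mol = 187.8 mol.
(b) As CaCO₃: 187.8 mol × 100.1 g/mol = 18,790 g.
(b) Rise: 18,790 g / 470,000 L × 1000 = 39.99 mg/L.

(a) 64.0 L; (b) 40.0 ppm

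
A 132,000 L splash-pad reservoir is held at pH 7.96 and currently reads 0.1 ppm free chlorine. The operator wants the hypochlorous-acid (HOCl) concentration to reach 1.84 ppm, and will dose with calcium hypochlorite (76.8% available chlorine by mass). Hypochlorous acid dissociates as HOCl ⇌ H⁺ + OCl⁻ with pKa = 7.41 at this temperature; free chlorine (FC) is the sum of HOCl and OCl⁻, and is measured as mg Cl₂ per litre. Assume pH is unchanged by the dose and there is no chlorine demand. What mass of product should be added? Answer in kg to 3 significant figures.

[OCl⁻]/[HOCl] = 10^(pH − pKa) = 10^(7.96 − 7.41) = 3.548; fraction as HOCl = 1/(1 + 3.548) = 0.2199.
Free chlorine required for 1.84 ppm HOCl: 1.84 / 0.2199 = 8.369 ppm.
FC to add: 8.369 − 0.1 = 8.269 mg/L as Cl₂.
Cl₂ equivalent: 8.269 mg/L × 132,000 L = 1091 g.
Product at 76.8% available Cl: 1091 / 0.768 = 1421 g.

1.42 kg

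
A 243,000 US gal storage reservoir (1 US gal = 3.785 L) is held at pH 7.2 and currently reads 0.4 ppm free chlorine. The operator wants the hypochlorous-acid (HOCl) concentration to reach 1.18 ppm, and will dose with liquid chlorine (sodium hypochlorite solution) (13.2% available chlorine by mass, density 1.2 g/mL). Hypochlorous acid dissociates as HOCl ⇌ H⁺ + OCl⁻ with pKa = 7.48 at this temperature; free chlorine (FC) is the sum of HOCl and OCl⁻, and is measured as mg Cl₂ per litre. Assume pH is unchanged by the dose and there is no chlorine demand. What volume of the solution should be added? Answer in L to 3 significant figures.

8.12 L

Volume: 243,000 US gal × 3.785 L/gal = 919,755 L.
[OCl⁻]/[HOCl] = 10^(pH − pKa) = 10^(7.2 − 7.48) = 0.5248; fraction as HOCl = 1/(1 + 0.5248) = 0.6558.
Free chlorine required for 1.18 ppm HOCl: 1.18 / 0.6558 = 1.799 ppm.
FC to add: 1.799 − 0.4 = 1.399 mg/L as Cl₂.
Cl₂ equivalent: 1.399 mg/L × 919,755 L = 1287 g.
Product at 13.2% available Cl: 1287 / 0.132 = 9750 g.
Volume: 9750 g ÷ 1.2 g/mL = 8125 mL.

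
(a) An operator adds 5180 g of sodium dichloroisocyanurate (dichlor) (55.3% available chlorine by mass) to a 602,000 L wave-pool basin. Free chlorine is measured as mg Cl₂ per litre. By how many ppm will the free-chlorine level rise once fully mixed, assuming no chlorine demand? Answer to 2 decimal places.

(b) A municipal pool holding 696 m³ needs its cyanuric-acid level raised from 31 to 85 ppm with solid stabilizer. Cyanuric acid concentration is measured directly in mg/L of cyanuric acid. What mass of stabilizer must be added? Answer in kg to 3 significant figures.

(a) 4.76 ppm; (b) 37.6 kg

(a) Available chlorine delivered: 5180 g × 0.553 = 2865 g as Cl₂.
(a) Concentration rise: 2865 g / 602,000 L = 4.758 mg/L = 4.76 ppm.

(b) Volume: 696 m³ = 696,000 L.
(b) CYA to add: (85 − 31) = 54 mg/L × 696,000 L = 37,580 g cyanuric acid.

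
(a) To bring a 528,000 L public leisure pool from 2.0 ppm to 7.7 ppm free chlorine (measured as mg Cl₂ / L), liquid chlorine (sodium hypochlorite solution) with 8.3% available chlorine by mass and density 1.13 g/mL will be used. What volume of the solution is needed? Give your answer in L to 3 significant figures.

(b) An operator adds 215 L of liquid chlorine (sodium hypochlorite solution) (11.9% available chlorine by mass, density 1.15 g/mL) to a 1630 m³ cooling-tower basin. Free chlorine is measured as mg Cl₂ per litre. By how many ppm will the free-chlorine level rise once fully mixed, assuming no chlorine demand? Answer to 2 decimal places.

(a) Chlorine deficit: 7.7 − 2.0 = 5.7 ppm = 5.7 mg/L as Cl₂.
(a) Cl₂ equivalent needed: 5.7 mg/L × 528,000 L = 3,010,000 mg = 3010 g.
(a) Product at 8.3% available chlorine: 3010 / 0.083 = 36,260 g.
(a) Volume at density 1.13 g/mL: 36,260 g ÷ 1.13 g/mL = 32,090 mL.

(b) Volume: 1630 m³ = 1,630,000 L.
(b) Mass of solution: 215 L × 1000 mL/L × 1.15 g/mL = 247,200 g.
(b) Available chlorine delivered: 247,200 g × 0.119 = 29,420 g as Cl₂.
(b) Concentration rise: 29,420 g / 1,630,000 L = 18.05 mg/L = 18.05 ppm.

(a) 32.1 L; (b) 18.05 ppm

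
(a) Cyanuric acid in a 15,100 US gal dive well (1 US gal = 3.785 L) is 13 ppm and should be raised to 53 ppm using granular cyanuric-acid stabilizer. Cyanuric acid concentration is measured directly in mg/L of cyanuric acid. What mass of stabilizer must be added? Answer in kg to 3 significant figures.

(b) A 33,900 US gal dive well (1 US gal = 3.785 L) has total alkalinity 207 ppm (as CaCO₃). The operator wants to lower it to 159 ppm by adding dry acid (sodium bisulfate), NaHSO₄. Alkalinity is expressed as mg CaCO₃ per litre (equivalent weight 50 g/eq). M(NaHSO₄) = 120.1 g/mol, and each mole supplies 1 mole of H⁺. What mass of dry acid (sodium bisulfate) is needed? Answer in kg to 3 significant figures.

(a) 2.29 kg; (b) 14.8 kg

(a) Volume: 15,100 US gal × 3.785 L/gal = 57,154 L.
(a) CYA to add: (53 − 13) = 40 mg/L × 57,154 L = 2286 g cyanuric acid.

(b) Volume: 33,900 US gal × 3.785 L/gal = 128,312 L.
(b) Alkalinity to neutralize: (207 − 159) = 48 mg/L as CaCO₃ × 128,312 L = 6159 g as CaCO₃.
(b) Equivalents of H⁺ required: 6159 ÷ 50 g/eq = 123.2 eq = 123.2 mol NaHSO₄.
(b) Mass of NaHSO₄: 123.2 × 120.1 = 14,790 g.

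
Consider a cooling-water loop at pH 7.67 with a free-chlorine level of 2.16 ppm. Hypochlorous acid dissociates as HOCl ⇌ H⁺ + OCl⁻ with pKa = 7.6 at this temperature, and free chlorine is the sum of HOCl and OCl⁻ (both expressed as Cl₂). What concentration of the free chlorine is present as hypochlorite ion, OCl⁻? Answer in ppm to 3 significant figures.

1.17 ppm

[OCl⁻]/[HOCl] = 10^(pH − pKa) = 10^(7.67 − 7.6) = 10^0.07 = 1.175.
Fraction as HOCl = 1 / (1 + 1.175) = 0.4598.
OCl⁻ = (1 − 0.4598) × 2.16 ppm = 1.167 ppm.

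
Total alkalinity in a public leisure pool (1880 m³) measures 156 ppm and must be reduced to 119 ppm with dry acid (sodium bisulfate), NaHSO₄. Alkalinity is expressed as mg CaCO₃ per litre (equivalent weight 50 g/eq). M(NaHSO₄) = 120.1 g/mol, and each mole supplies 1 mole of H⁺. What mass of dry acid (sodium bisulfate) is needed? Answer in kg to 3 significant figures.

167 kg

Volume: 1880 m³ = 1,880,000 L.
Alkalinity to neutralize: (156 − 119) = 37 mg/L as CaCO₃ × 1,880,000 L = 69,560 g as CaCO₃.
Equivalents of H⁺ required: 69,560 ÷ 50 g/eq = 1391 eq = 1391 mol NaHSO₄.
Mass of NaHSO₄: 1391 × 120.1 = 167,100 g.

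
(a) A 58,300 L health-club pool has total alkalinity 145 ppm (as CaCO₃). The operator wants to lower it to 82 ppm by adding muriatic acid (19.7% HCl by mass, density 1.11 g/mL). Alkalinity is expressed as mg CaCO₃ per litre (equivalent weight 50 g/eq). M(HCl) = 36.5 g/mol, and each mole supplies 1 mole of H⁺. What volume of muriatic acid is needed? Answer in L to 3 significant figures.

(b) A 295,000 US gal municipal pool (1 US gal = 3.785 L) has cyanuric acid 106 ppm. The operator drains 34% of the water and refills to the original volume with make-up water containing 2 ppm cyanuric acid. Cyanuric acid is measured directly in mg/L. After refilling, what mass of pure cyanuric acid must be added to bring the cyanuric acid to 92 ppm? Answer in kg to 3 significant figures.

(a) 12.3 L; (b) 23.9 kg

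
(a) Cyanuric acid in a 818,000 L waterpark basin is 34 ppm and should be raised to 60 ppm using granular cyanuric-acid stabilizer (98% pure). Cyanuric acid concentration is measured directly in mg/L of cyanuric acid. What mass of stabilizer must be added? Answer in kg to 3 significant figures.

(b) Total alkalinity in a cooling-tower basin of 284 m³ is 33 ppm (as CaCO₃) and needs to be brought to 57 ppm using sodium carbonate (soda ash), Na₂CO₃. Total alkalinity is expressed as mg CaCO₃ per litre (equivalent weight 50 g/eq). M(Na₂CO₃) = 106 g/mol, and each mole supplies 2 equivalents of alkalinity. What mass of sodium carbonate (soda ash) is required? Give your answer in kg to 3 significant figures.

(a) 21.7 kg; (b) 7.22 kg

(a) CYA to add: (60 − 34) = 26 mg/L × 818,000 L = 21,270 g cyanuric acid.
(a) At 98% purity: 21,270 / 0.98 = 21,700 g product.

(b) Volume: 284 m³ = 284,000 L.
(b) Alkalinity to add: (57 − 33) = 24 mg/L as CaCO₃ × 284,000 L = 6816 g as CaCO₃.
(b) Equivalents: 6816 g ÷ 50 g/eq = 136.3 eq.
(b) Each mole of Na₂CO₃ supplies 2 eq, so 136.3 / 2 = 68.16 mol.
(b) Mass: 68.16 mol × 106 g/mol = 7225 g.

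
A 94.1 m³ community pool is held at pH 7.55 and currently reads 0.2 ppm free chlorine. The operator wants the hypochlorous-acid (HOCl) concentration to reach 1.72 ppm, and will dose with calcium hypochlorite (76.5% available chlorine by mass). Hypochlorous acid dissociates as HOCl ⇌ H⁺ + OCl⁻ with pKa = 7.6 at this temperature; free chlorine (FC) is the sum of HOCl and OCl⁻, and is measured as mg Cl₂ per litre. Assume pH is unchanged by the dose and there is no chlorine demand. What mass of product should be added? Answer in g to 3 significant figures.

Volume: 94.1 m³ = 94,100 L.
[OCl⁻]/[HOCl] = 10^(pH − pKa) = 10^(7.55 − 7.6) = 0.8913; fraction as HOCl = 1/(1 + 0.8913) = 0.5288.
Free chlorine required for 1.72 ppm HOCl: 1.72 / 0.5288 = 3.253 ppm.
FC to add: 3.253 − 0.2 = 3.053 mg/L as Cl₂.
Cl₂ equivalent: 3.053 mg/L × 94,100 L = 287.3 g.
Product at 76.5% available Cl: 287.3 / 0.765 = 375.5 g.

376 g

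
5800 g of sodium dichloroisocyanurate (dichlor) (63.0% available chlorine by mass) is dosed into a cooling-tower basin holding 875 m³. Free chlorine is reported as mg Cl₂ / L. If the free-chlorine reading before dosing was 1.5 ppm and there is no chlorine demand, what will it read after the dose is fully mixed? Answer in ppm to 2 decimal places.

5.68 ppm

Volume: 875 m³ = 875,000 L.
Available chlorine delivered: 5800 g × 0.63 = 3654 g as Cl₂.
Concentration rise: 3654 g / 875,000 L = 4.176 mg/L = 4.18 ppm.
Final FC: 1.5 + 4.18 = 5.68 ppm.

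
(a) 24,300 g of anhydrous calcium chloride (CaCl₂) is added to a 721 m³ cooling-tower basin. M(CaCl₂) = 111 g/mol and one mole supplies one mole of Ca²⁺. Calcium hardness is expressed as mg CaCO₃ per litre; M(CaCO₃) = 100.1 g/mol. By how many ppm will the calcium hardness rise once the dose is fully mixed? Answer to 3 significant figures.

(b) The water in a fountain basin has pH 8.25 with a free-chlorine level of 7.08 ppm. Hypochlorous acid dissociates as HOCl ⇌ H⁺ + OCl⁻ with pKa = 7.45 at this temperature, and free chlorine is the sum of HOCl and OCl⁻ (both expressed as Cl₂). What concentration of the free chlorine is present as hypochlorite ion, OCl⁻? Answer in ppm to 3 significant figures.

(a) 30.4 ppm; (b) 6.11 ppm

(a) Volume: 721 m³ = 721,000 L.
(a) Moles of Ca²⁺: 24,300 g ÷ 111 g/mol = 218.9 mol.
(a) As CaCO₃: 218.9 mol × 100.1 g/mol = 21,910 g.
(a) Rise: 21,910 g / 721,000 L × 1000 = 30.39 mg/L.

(b) [OCl⁻]/[HOCl] = 10^(pH − pKa) = 10^(8.25 − 7.45) = 10^0.80 = 6.31.
(b) Fraction as HOCl = 1 / (1 + 6.31) = 0.1368.
(b) OCl⁻ = (1 − 0.1368) × 7.08 ppm = 6.111 ppm.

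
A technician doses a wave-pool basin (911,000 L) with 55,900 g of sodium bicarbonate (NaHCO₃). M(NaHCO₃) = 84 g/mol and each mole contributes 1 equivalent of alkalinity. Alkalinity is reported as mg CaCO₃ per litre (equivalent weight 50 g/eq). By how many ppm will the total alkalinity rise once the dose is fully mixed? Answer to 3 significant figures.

36.5 ppm

Moles of NaHCO₃: 55,900 g ÷ 84 g/mol = 665.5 mol → 665.5 eq of alkalinity.
As CaCO₃: 665.5 eq × 50 g/eq = 33,270 g.
Rise: 33,270 g / 911,000 L × 1000 = 36.52 mg/L.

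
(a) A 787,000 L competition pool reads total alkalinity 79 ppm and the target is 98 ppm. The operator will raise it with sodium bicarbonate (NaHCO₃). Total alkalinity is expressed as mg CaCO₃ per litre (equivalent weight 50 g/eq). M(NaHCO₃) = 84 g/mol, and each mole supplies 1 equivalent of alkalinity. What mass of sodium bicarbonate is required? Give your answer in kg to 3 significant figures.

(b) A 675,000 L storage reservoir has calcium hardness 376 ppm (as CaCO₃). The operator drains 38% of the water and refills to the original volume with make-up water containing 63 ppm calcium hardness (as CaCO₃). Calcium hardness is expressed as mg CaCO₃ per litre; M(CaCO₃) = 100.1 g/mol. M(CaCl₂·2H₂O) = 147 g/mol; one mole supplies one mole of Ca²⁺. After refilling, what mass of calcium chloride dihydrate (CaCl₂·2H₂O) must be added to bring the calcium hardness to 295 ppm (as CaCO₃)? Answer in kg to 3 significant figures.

(a) Alkalinity to add: (98 − 79) = 19 mg/L as CaCO₃ × 787,000 L = 14,950 g as CaCO₃.
(a) Equivalents: 14,950 g ÷ 50 g/eq = 299.1 eq.
(a) NaHCO₃ supplies 1 eq per mole → 299.1 mol.
(a) Mass: 299.1 mol × 84 g/mol = 25,120 g.

(b) After draining 38% and refilling: 376 × 0.62 + 63 × 0.38 = 257.06 ppm.
(b) Deficit to target: 295 − 257.06 = 37.94 mg/L.
(b) As CaCO₃: 37.94 mg/L × 675,000 L = 25,610 g; ÷ 100.1 = 255.8 mol Ca²⁺.
(b) Mass: 255.8 × 147 = 37,610 g.

(a) 25.1 kg; (b) 37.6 kg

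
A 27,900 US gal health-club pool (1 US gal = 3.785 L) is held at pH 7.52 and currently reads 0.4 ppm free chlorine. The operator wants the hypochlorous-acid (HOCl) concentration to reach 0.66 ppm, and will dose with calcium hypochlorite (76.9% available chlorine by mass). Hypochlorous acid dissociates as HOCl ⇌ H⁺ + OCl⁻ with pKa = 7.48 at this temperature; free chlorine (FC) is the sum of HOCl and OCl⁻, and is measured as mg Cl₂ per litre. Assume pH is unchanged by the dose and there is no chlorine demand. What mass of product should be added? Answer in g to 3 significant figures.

135 g

Volume: 27,900 US gal × 3.785 L/gal = 105,602 L.
[OCl⁻]/[HOCl] = 10^(pH − pKa) = 10^(7.52 − 7.48) = 1.096; fraction as HOCl = 1/(1 + 1.096) = 0.477.
Free chlorine required for 0.66 ppm HOCl: 0.66 / 0.477 = 1.384 ppm.
FC to add: 1.384 − 0.4 = 0.9837 mg/L as Cl₂.
Cl₂ equivalent: 0.9837 mg/L × 105,602 L = 103.9 g.
Product at 76.9% available Cl: 103.9 / 0.769 = 135.1 g.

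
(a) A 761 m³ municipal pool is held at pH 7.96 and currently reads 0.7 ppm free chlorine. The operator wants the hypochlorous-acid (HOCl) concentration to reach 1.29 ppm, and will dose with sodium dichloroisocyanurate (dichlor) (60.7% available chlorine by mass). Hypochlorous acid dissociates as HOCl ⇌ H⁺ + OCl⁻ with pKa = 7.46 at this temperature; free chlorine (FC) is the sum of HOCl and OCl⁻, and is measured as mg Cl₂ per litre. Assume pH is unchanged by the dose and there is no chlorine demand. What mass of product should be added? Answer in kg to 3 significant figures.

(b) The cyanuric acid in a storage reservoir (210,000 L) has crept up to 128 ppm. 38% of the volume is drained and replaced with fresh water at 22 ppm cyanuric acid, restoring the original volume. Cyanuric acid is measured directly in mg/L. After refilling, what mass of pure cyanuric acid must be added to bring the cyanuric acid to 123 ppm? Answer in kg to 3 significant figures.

(a) 5.85 kg; (b) 7.41 kg

(a) Volume: 761 m³ = 761,000 L.
(a) [OCl⁻]/[HOCl] = 10^(pH − pKa) = 10^(7.96 − 7.46) = 3.162; fraction as HOCl = 1/(1 + 3.162) = 0.2403.
(a) Free chlorine required for 1.29 ppm HOCl: 1.29 / 0.2403 = 5.369 ppm.
(a) FC to add: 5.369 − 0.7 = 4.669 mg/L as Cl₂.
(a) Cl₂ equivalent: 4.669 mg/L × 761,000 L = 3553 g.
(a) Product at 60.7% available Cl: 3553 / 0.607 = 5854 g.

(b) After draining 38% and refilling: 128 × 0.62 + 22 × 0.38 = 87.72 ppm.
(b) Deficit to target: 123 − 87.72 = 35.28 mg/L.
(b) Mass: 35.28 mg/L × 210,000 L = 7409 g cyanuric acid.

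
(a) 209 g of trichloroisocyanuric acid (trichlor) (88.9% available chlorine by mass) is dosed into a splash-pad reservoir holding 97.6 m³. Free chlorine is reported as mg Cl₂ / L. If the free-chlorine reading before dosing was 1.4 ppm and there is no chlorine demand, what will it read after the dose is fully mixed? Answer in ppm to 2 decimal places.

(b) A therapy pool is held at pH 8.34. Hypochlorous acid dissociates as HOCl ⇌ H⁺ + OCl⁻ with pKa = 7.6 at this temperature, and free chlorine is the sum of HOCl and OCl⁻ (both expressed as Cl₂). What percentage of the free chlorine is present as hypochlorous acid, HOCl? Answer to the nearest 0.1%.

(a) Volume: 97.6 m³ = 97,600 L.
(a) Available chlorine delivered: 209 g × 0.889 = 185.8 g as Cl₂.
(a) Concentration rise: 185.8 g / 97,600 L = 1.904 mg/L = 1.90 ppm.
(a) Final FC: 1.4 + 1.90 = 3.30 ppm.

(b) [OCl⁻]/[HOCl] = 10^(pH − pKa) = 10^(8.34 − 7.6) = 10^0.74 = 5.495.
(b) Fraction as HOCl = 1 / (1 + 5.495) = 0.154.

(a) 3.30 ppm; (b) 15.4%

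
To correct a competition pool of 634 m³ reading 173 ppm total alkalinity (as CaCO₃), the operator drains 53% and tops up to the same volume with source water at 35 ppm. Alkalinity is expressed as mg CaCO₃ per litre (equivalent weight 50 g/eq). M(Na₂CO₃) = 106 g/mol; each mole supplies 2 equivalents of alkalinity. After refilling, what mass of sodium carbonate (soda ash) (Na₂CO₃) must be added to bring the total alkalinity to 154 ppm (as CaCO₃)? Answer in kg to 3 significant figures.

Volume: 634 m³ = 634,000 L.
After draining 53% and refilling: 173 × 0.47 + 35 × 0.53 = 99.86 ppm.
Deficit to target: 154 − 99.86 = 54.14 mg/L.
As CaCO₃: 54.14 mg/L × 634,000 L = 34,320 g; ÷ 50 g/eq ÷ 2 = 343.2 mol Na₂CO₃.
Mass: 343.2 × 106 = 36,380 g.

36.4 kg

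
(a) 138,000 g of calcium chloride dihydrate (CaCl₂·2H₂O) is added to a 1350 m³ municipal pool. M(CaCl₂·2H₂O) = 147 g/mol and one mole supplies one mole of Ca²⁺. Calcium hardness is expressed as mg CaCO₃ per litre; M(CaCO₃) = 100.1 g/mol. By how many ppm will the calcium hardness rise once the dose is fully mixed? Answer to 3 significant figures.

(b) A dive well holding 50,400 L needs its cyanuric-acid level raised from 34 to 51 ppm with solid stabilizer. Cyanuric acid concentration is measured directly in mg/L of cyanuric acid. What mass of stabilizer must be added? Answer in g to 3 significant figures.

(a) 69.6 ppm; (b) 857 g

(a) Volume: 1350 m³ = 1,350,000 L.
(a) Moles of Ca²⁺: 138,000 g ÷ 147 g/mol = 938.8 mol.
(a) As CaCO₃: 938.8 mol × 100.1 g/mol = 93,970 g.
(a) Rise: 93,970 g / 1,350,000 L × 1000 = 69.61 mg/L.

(b) CYA to add: (51 − 34) = 17 mg/L × 50,400 L = 856.8 g cyanuric acid.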